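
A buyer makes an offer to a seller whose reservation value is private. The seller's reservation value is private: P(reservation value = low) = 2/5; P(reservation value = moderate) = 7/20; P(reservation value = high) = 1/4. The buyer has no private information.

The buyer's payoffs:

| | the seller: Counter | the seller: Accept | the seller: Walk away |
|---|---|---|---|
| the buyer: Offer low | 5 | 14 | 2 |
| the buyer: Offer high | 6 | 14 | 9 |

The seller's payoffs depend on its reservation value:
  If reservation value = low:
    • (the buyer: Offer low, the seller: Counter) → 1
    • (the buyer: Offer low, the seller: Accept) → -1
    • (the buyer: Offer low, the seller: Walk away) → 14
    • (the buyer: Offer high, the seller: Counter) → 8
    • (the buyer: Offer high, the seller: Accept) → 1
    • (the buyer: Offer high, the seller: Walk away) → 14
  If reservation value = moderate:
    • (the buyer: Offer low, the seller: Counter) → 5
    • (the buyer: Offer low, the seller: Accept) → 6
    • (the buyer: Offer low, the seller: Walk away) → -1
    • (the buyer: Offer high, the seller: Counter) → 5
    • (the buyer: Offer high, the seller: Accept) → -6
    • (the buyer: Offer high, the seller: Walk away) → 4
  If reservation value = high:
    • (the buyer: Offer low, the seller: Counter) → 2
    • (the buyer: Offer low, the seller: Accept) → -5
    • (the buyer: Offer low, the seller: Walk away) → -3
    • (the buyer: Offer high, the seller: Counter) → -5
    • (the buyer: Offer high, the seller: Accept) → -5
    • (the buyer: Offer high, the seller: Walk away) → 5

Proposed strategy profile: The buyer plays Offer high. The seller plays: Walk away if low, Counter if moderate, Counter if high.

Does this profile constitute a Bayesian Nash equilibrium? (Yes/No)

No

The buyer plays Offer high: E[Offer high] = 2/5·(9) + 7/20·(6) + 1/4·(6) = 36/5; E[Offer low] = 19/5. Best-responding. ✓
The seller (reservation value low), facing Offer high: Counter gives 8, Accept gives 1, Walk away gives 14. Proposed Walk away is best. ✓
The seller (reservation value moderate), facing Offer high: Counter gives 5, Accept gives -6, Walk away gives 4. Proposed Counter is best. ✓
The seller (reservation value high), facing Offer high: Counter gives -5, Accept gives -5, Walk away gives 5. Proposed Counter is not best — profitable deviation exists. ✗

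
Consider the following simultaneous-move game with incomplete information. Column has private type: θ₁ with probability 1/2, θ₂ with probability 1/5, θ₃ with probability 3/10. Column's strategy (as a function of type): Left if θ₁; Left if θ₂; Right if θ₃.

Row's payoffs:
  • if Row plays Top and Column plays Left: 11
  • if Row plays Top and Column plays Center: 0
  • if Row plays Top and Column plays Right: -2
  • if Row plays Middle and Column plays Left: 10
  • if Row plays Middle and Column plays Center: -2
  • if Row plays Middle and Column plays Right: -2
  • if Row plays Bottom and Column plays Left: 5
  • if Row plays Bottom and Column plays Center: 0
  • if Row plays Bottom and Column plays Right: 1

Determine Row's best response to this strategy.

Top

Compute Row's expected payoff for each action, taking the expectation over Column's type.
E[Top] = 1/2·(11) + 1/5·(11) + 3/10·(-2) = 71/10
E[Middle] = 1/2·(10) + 1/5·(10) + 3/10·(-2) = 32/5
E[Bottom] = 1/2·(5) + 1/5·(5) + 3/10·(1) = 19/5
Best response: Top (71/10 is the largest).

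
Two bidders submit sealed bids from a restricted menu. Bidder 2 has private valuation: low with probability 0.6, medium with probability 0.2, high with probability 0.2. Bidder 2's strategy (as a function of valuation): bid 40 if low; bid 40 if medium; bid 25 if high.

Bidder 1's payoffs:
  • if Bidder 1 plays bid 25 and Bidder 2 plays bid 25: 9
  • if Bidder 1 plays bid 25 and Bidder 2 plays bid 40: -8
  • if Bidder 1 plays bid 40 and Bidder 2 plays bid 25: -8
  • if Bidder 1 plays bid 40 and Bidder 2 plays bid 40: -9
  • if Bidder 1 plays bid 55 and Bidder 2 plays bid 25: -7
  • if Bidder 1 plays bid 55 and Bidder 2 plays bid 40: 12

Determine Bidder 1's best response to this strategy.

bid 55

Compute Bidder 1's expected payoff for each action, taking the expectation over Bidder 2's type.
E[bid 25] = 0.6·(-8) + 0.2·(-8) + 0.2·(9) = -4.6
E[bid 40] = 0.6·(-9) + 0.2·(-9) + 0.2·(-8) = -8.8
E[bid 55] = 0.6·(12) + 0.2·(12) + 0.2·(-7) = 8.2
Best response: bid 55 (8.2 is the largest).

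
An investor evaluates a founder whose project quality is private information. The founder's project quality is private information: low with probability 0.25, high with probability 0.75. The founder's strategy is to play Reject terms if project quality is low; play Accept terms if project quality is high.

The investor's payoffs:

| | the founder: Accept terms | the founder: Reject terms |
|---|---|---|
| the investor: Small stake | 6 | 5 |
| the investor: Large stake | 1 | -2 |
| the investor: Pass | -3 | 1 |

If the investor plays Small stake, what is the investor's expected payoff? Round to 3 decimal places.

Take the expectation over the founder's project quality, weighting each type's action by its prior probability.
E[Small stake] = 0.25·5 + 0.75·6 = 1.25 + 4.5 = 5.75

5.750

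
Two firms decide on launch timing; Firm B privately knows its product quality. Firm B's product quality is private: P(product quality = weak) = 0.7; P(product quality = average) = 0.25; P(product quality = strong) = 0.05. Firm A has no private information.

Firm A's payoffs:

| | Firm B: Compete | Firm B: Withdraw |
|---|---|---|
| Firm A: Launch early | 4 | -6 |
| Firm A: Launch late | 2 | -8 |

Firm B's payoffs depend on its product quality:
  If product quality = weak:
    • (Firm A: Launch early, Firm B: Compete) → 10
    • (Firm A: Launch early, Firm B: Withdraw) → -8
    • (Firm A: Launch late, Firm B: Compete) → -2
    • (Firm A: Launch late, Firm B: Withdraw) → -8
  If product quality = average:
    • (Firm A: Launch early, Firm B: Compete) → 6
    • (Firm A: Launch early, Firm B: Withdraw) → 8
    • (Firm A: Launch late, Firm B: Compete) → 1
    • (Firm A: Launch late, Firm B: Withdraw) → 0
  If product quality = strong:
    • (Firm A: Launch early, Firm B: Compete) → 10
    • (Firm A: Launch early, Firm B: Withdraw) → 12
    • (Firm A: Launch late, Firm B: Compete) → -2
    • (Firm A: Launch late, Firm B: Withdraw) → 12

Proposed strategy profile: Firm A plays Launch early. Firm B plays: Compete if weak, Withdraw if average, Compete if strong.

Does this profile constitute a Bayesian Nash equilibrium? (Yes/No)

A profile is a BNE iff every type of every player is best-responding given beliefs about the other side.
Firm A plays Launch early: E[Launch early] = 0.7·(4) + 0.25·(-6) + 0.05·(4) = 1.5; E[Launch late] = -0.5. Best-responding. ✓
Firm B (product quality weak), facing Launch early: Compete gives 10, Withdraw gives -8. Proposed Compete is best. ✓
Firm B (product quality average), facing Launch early: Compete gives 6, Withdraw gives 8. Proposed Withdraw is best. ✓
Firm B (product quality strong), facing Launch early: Compete gives 10, Withdraw gives 12. Proposed Compete is not best — profitable deviation exists. ✗

No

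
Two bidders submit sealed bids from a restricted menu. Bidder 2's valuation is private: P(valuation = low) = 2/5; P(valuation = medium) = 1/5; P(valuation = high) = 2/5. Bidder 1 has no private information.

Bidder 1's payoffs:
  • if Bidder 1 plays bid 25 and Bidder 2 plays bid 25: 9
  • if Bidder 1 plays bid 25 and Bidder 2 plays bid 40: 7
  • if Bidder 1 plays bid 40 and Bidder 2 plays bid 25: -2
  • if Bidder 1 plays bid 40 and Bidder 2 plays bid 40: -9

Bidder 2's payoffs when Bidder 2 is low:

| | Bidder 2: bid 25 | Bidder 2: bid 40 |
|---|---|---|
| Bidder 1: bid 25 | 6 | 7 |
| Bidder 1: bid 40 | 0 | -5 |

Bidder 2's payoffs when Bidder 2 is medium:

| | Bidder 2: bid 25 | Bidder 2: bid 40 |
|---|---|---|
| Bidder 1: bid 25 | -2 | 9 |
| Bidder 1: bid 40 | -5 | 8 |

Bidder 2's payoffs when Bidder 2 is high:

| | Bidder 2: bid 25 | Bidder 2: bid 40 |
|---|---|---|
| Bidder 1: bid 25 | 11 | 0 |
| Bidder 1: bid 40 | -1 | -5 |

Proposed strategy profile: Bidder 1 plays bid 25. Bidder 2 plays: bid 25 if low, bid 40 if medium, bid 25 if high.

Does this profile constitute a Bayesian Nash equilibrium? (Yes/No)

No

Bidder 1 plays bid 25: E[bid 25] = 2/5·(9) + 1/5·(7) + 2/5·(9) = 43/5; E[bid 40] = -17/5. Best-responding. ✓
Bidder 2 (valuation low), facing bid 25: bid 25 gives 6, bid 40 gives 7. Proposed bid 25 is not best — profitable deviation exists. ✗
Bidder 2 (valuation medium), facing bid 25: bid 25 gives -2, bid 40 gives 9. Proposed bid 40 is best. ✓
Bidder 2 (valuation high), facing bid 25: bid 25 gives 11, bid 40 gives 0. Proposed bid 25 is best. ✓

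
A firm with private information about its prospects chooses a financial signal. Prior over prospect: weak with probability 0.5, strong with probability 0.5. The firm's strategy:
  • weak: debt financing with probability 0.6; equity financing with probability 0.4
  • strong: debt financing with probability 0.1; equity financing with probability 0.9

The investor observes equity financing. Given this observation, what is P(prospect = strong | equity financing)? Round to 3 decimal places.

P(equity financing) = 0.5·0.4 + 0.5·0.9 = 0.65
P(strong | equity financing) = (0.5·0.9) / 0.65 = 0.45 / 0.65 = 0.692308

0.692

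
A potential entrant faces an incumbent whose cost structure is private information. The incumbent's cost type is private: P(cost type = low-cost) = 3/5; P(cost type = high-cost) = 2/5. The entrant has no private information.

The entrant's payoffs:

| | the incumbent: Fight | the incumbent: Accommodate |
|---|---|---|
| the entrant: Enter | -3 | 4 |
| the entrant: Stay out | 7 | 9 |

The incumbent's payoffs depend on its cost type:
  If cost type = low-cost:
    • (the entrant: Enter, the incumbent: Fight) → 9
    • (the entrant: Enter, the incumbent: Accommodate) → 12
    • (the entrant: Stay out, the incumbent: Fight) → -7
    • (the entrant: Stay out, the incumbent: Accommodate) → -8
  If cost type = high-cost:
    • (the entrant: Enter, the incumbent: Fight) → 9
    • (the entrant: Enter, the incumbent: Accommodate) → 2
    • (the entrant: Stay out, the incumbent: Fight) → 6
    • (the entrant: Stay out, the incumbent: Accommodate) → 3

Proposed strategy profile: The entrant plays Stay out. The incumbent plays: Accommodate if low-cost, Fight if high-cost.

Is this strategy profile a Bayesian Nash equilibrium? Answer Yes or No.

A profile is a BNE iff every type of every player is best-responding given beliefs about the other side.
The entrant plays Stay out: E[Stay out] = 3/5·(9) + 2/5·(7) = 41/5; E[Enter] = 6/5. Best-responding. ✓
The incumbent (cost type low-cost), facing Stay out: Fight gives -7, Accommodate gives -8. Proposed Accommodate is not best — profitable deviation exists. ✗
The incumbent (cost type high-cost), facing Stay out: Fight gives 6, Accommodate gives 3. Proposed Fight is best. ✓

No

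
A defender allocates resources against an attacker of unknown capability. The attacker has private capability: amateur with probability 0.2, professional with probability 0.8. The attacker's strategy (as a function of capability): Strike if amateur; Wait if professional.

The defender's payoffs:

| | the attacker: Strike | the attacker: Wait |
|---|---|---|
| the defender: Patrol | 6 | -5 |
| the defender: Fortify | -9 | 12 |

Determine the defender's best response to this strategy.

Fortify

E[Patrol] = 0.2·(6) + 0.8·(-5) = -2.8
E[Fortify] = 0.2·(-9) + 0.8·(12) = 7.8
Best response: Fortify (7.8 is the largest).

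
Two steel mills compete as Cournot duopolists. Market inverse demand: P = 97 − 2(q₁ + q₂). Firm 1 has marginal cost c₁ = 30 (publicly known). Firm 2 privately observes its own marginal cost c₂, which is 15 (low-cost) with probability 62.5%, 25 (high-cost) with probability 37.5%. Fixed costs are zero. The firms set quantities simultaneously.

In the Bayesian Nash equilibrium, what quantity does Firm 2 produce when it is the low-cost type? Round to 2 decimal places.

15.85

Firm 2 with cost c maximizes (97 − 2(q₁+q₂) − c)·q₂, giving q₂(c) = (97 − c − 2q₁)/4.
E[c₂] = 0.625·15 + 0.375·25 = 18.75
Firm 1's FOC against E[q₂] yields q₁ = (97 − 2·30 + E[c₂])/6 = (97 − 60 + 18.75)/6 = 9.29167.
q₂(low-cost) = (97 − 15 − 2·9.29167)/4 = 15.8542.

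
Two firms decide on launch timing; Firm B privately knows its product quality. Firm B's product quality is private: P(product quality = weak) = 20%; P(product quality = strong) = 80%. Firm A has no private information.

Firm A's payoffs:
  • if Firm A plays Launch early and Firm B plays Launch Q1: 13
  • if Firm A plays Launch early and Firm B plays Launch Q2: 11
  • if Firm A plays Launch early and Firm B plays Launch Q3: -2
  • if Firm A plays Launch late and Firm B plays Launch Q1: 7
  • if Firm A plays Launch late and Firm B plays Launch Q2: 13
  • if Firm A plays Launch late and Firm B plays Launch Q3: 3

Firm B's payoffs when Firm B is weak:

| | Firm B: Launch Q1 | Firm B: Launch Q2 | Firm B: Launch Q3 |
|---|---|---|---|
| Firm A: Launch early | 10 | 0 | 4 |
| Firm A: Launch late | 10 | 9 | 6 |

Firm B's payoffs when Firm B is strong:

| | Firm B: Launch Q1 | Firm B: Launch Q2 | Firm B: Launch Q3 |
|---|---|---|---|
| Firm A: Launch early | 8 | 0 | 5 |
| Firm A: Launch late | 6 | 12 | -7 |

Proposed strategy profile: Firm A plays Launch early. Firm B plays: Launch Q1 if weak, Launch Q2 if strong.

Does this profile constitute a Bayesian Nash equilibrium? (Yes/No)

No

Firm A plays Launch early: E[Launch early] = 0.2·(13) + 0.8·(11) = 11.4; E[Launch late] = 11.8. Not best-responding. ✗
Firm B (product quality weak), facing Launch early: Launch Q1 gives 10, Launch Q2 gives 0, Launch Q3 gives 4. Proposed Launch Q1 is best. ✓
Firm B (product quality strong), facing Launch early: Launch Q1 gives 8, Launch Q2 gives 0, Launch Q3 gives 5. Proposed Launch Q2 is not best — profitable deviation exists. ✗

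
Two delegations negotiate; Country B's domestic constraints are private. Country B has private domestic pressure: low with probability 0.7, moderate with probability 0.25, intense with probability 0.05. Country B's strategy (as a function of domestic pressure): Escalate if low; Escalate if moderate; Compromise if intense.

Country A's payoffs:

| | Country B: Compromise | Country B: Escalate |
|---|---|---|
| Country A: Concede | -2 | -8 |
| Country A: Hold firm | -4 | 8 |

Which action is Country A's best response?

E[Concede] = 0.7·(-8) + 0.25·(-8) + 0.05·(-2) = -7.7
E[Hold firm] = 0.7·(8) + 0.25·(8) + 0.05·(-4) = 7.4
Best response: Hold firm (7.4 is the largest).

Hold firm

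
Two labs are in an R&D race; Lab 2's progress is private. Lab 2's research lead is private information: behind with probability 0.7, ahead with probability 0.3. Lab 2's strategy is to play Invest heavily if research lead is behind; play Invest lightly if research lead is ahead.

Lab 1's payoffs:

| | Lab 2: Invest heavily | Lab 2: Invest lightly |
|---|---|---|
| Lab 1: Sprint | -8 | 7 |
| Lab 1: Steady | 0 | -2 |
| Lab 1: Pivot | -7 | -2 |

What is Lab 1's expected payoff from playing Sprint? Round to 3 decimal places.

E[Sprint] = 0.7·(-8) + 0.3·7 = (-5.6) + 2.1 = -3.5

-3.500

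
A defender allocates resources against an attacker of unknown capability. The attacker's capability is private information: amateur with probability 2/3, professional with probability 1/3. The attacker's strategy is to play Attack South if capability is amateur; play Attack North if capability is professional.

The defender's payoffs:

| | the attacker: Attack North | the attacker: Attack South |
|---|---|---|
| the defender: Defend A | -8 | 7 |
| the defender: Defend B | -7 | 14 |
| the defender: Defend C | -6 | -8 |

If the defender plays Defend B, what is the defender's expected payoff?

Take the expectation over the attacker's capability, weighting each type's action by its prior probability.
E[Defend B] = 2/3·14 + 1/3·(-7) = 28/3 + (-7/3) = 7

7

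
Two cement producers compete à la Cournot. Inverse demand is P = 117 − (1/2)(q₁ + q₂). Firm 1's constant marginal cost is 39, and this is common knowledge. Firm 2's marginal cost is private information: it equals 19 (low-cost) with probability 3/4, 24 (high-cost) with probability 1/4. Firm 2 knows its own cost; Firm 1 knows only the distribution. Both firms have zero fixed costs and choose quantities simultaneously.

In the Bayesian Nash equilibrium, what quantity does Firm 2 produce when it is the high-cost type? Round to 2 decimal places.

Firm 2 with cost c maximizes (117 − (1/2)(q₁+q₂) − c)·q₂, giving q₂(c) = (117 − c − (1/2)q₁).
E[c₂] = 3/4·19 + 1/4·24 = 20.25
Firm 1's FOC against E[q₂] yields q₁ = (117 − 2·39 + E[c₂])/(3/2) = (117 − 78 + 20.25)/(3/2) = 39.5.
q₂(high-cost) = (117 − 24 − (1/2)·39.5) = 73.25.

73.25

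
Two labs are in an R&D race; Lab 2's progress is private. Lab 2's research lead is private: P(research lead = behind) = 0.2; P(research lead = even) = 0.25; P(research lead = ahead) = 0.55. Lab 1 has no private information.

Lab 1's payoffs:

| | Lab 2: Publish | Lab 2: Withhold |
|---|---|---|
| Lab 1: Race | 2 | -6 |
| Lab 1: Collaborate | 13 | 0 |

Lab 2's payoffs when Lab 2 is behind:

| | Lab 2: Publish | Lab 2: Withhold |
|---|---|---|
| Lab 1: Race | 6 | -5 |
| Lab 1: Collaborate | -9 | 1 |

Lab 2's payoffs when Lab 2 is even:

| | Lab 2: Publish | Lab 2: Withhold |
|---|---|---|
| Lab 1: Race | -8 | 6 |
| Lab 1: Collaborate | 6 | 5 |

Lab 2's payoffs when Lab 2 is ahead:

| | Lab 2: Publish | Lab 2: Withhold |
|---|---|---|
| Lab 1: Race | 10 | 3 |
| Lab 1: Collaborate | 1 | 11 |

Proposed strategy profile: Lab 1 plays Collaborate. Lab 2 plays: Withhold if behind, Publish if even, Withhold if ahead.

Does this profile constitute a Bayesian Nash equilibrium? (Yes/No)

A profile is a BNE iff every type of every player is best-responding given beliefs about the other side.
Lab 1 plays Collaborate: E[Collaborate] = 0.2·(0) + 0.25·(13) + 0.55·(0) = 3.25; E[Race] = -4. Best-responding. ✓
Lab 2 (research lead behind), facing Collaborate: Publish gives -9, Withhold gives 1. Proposed Withhold is best. ✓
Lab 2 (research lead even), facing Collaborate: Publish gives 6, Withhold gives 5. Proposed Publish is best. ✓
Lab 2 (research lead ahead), facing Collaborate: Publish gives 1, Withhold gives 11. Proposed Withhold is best. ✓

Yes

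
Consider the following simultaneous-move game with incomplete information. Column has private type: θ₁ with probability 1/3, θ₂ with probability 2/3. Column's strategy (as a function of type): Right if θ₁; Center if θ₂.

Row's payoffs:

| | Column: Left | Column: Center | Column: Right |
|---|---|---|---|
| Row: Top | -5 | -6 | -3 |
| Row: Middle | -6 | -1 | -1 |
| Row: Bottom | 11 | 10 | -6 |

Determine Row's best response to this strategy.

E[Top] = 1/3·(-3) + 2/3·(-6) = -5
E[Middle] = 1/3·(-1) + 2/3·(-1) = -1
E[Bottom] = 1/3·(-6) + 2/3·(10) = 14/3
Best response: Bottom (14/3 is the largest).

Bottom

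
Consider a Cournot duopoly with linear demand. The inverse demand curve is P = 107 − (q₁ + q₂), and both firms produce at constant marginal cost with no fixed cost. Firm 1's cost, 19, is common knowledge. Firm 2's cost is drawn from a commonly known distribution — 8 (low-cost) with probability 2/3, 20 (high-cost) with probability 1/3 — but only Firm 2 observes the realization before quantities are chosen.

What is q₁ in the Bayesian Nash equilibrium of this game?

Type-c best response for Firm 2: q₂(c) = (107 − c)/2 − q₁/2.
Firm 1 maximizes expected profit; its first-order condition is 107 − 2q₁ − E[q₂] − 19 = 0.
Substituting E[q₂] and solving: E[c₂] = 12, so q₁ = (107 − 2·19 + 12)/3 = 27.

27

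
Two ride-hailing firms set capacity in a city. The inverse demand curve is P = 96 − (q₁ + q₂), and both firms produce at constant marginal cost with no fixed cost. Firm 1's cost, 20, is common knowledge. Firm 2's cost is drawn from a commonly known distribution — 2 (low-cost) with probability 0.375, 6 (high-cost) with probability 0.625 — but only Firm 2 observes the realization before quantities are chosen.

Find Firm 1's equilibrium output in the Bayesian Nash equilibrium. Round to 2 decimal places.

Type-c best response for Firm 2: q₂(c) = (96 − c)/2 − q₁/2.
Firm 1 maximizes expected profit; its first-order condition is 96 − 2q₁ − E[q₂] − 20 = 0.
Substituting E[q₂] and solving: E[c₂] = 4.5, so q₁ = (96 − 2·20 + 4.5)/3 = 20.1667.

20.17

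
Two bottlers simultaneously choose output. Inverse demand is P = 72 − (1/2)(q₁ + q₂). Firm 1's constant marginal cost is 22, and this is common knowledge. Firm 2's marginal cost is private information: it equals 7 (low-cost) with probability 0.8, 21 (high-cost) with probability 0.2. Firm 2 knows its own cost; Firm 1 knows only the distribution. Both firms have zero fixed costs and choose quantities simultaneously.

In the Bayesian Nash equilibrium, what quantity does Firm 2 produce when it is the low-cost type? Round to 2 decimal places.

Type-c best response for Firm 2: q₂(c) = (72 − c) − q₁/2.
Firm 1 maximizes expected profit; its first-order condition is 72 − q₁ − (1/2)E[q₂] − 22 = 0.
Substituting E[q₂] and solving: E[c₂] = 9.8, so q₁ = (72 − 2·22 + 9.8)/(3/2) = 25.2.
q₂(low-cost) = (72 − 7 − (1/2)·25.2) = 52.4.

52.40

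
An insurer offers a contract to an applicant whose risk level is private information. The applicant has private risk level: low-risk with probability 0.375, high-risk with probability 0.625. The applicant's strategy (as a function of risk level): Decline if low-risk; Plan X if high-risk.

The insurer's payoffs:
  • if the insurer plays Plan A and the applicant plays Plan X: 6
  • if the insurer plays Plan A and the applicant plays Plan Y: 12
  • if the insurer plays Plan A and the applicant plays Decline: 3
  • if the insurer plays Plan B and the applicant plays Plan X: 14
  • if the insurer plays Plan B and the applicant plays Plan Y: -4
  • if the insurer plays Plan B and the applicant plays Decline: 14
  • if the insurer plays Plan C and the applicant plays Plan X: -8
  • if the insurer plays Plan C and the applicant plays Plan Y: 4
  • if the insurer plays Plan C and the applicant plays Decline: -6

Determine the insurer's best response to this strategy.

Plan B

Compute the insurer's expected payoff for each action, taking the expectation over the applicant's type.
E[Plan A] = 0.375·(3) + 0.625·(6) = 4.875
E[Plan B] = 0.375·(14) + 0.625·(14) = 14
E[Plan C] = 0.375·(-6) + 0.625·(-8) = -7.25
Best response: Plan B (14 is the largest).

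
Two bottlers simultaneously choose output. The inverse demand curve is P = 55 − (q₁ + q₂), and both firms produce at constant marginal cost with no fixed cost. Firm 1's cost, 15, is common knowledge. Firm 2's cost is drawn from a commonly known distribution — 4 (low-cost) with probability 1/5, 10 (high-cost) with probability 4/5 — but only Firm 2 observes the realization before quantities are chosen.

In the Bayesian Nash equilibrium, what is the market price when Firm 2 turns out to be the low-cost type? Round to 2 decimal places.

Type-c best response for Firm 2: q₂(c) = (55 − c)/2 − q₁/2.
Firm 1 maximizes expected profit; its first-order condition is 55 − 2q₁ − E[q₂] − 15 = 0.
Substituting E[q₂] and solving: E[c₂] = 8.8, so q₁ = (55 − 2·15 + 8.8)/3 = 11.2667.
q₂(low-cost) = 19.8667, so P = 55 − (11.2667 + 19.8667) = 23.8667.

23.87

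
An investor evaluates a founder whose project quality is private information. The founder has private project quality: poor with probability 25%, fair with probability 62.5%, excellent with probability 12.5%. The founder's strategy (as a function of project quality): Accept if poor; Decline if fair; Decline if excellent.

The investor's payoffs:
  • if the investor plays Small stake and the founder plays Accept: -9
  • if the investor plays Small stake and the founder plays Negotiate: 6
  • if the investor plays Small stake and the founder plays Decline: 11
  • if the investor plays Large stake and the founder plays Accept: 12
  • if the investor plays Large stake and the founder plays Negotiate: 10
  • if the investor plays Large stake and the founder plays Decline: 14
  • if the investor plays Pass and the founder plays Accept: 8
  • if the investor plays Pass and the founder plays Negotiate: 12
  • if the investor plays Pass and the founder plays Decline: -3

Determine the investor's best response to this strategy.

E[Small stake] = 0.25·(-9) + 0.625·(11) + 0.125·(11) = 6
E[Large stake] = 0.25·(12) + 0.625·(14) + 0.125·(14) = 13.5
E[Pass] = 0.25·(8) + 0.625·(-3) + 0.125·(-3) = -0.25
Best response: Large stake (13.5 is the largest).

Large stake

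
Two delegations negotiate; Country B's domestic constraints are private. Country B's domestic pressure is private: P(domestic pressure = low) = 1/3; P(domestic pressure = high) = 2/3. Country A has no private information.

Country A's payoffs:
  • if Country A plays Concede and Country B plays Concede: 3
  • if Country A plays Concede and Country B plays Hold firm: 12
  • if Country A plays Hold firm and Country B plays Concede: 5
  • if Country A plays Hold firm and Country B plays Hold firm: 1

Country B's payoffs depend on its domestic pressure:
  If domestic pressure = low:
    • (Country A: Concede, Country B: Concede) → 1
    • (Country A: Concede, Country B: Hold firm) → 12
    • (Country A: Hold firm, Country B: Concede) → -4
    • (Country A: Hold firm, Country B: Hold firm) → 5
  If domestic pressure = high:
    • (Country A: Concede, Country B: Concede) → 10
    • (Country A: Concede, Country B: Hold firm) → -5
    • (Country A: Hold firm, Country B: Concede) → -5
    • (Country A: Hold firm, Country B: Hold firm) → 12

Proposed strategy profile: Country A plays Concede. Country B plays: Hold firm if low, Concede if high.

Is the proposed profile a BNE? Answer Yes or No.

Country A plays Concede: E[Concede] = 1/3·(12) + 2/3·(3) = 6; E[Hold firm] = 11/3. Best-responding. ✓
Country B (domestic pressure low), facing Concede: Concede gives 1, Hold firm gives 12. Proposed Hold firm is best. ✓
Country B (domestic pressure high), facing Concede: Concede gives 10, Hold firm gives -5. Proposed Concede is best. ✓

Yes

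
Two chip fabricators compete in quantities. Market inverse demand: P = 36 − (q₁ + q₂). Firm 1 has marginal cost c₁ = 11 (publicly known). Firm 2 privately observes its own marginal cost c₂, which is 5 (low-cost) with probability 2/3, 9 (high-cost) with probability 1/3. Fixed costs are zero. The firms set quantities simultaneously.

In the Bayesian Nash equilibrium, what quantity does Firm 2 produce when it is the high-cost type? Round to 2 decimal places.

Type-c best response for Firm 2: q₂(c) = (36 − c)/2 − q₁/2.
Firm 1 maximizes expected profit; its first-order condition is 36 − 2q₁ − E[q₂] − 11 = 0.
Substituting E[q₂] and solving: E[c₂] = 6.33333, so q₁ = (36 − 2·11 + 6.33333)/3 = 6.77778.
q₂(high-cost) = (36 − 9 − 6.77778)/2 = 10.1111.

10.11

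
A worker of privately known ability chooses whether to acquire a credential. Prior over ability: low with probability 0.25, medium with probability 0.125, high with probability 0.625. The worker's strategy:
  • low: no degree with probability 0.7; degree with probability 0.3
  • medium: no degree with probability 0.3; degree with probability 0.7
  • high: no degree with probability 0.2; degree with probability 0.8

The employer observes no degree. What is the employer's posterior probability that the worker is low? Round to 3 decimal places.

0.519

P(no degree) = 0.25·0.7 + 0.125·0.3 + 0.625·0.2 = 0.3375
P(low | no degree) = (0.25·0.7) / 0.3375 = 0.175 / 0.3375 = 0.518519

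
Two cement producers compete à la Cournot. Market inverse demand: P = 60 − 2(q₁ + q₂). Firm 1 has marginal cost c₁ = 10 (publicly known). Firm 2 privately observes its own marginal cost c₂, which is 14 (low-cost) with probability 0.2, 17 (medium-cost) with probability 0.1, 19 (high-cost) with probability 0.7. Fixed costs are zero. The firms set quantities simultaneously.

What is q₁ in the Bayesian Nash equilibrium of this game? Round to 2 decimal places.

9.63

Each type of Firm 2 best-responds to q₁; Firm 1 best-responds to the expected q₂ over Firm 2's types.
Firm 2 with cost c maximizes (60 − 2(q₁+q₂) − c)·q₂, giving q₂(c) = (60 − c − 2q₁)/4.
E[c₂] = 0.2·14 + 0.1·17 + 0.7·19 = 17.8
Firm 1's FOC against E[q₂] yields q₁ = (60 − 2·10 + E[c₂])/6 = (60 − 20 + 17.8)/6 = 9.63333.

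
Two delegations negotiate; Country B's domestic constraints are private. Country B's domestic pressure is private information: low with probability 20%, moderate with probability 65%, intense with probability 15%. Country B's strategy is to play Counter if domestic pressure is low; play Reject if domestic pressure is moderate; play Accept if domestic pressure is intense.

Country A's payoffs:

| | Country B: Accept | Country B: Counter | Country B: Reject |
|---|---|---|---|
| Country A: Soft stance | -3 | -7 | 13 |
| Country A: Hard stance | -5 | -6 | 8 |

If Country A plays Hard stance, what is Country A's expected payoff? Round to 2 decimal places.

3.25

E[Hard stance] = 0.2·(-6) + 0.65·8 + 0.15·(-5) = (-1.2) + 5.2 + (-0.75) = 3.25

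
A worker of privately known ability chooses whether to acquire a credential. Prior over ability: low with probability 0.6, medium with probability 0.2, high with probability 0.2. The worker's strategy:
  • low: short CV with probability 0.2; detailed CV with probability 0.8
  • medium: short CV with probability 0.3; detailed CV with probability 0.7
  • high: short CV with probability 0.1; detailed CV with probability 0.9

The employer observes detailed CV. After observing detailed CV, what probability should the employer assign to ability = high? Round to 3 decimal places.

P(detailed CV) = 0.6·0.8 + 0.2·0.7 + 0.2·0.9 = 0.8
P(high | detailed CV) = (0.2·0.9) / 0.8 = 0.18 / 0.8 = 0.225

0.225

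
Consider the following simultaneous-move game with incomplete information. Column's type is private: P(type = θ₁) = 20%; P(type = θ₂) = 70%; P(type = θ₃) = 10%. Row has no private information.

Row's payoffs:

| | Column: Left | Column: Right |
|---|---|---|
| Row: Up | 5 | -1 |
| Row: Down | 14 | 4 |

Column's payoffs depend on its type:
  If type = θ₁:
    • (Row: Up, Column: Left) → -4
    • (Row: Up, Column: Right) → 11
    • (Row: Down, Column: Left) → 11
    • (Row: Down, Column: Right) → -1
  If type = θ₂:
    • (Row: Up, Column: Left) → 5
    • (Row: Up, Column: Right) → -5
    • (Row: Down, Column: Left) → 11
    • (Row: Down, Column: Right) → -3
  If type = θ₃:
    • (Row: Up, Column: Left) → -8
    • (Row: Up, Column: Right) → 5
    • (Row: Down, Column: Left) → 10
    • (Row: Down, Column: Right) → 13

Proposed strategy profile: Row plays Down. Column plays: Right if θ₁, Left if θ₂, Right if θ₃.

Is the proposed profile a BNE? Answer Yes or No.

No

Row plays Down: E[Down] = 0.2·(4) + 0.7·(14) + 0.1·(4) = 11; E[Up] = 3.2. Best-responding. ✓
Column (type θ₁), facing Down: Left gives 11, Right gives -1. Proposed Right is not best — profitable deviation exists. ✗
Column (type θ₂), facing Down: Left gives 11, Right gives -3. Proposed Left is best. ✓
Column (type θ₃), facing Down: Left gives 10, Right gives 13. Proposed Right is best. ✓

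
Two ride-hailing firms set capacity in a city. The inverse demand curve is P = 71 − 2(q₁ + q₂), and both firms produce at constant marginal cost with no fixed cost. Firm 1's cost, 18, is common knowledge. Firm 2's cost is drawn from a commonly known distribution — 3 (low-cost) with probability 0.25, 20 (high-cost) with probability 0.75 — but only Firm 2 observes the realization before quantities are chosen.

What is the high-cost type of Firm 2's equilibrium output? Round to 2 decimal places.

8.52

Type-c best response for Firm 2: q₂(c) = (71 − c)/4 − q₁/2.
Firm 1 maximizes expected profit; its first-order condition is 71 − 4q₁ − 2E[q₂] − 18 = 0.
Substituting E[q₂] and solving: E[c₂] = 15.75, so q₁ = (71 − 2·18 + 15.75)/6 = 8.45833.
q₂(high-cost) = (71 − 20 − 2·8.45833)/4 = 8.52083.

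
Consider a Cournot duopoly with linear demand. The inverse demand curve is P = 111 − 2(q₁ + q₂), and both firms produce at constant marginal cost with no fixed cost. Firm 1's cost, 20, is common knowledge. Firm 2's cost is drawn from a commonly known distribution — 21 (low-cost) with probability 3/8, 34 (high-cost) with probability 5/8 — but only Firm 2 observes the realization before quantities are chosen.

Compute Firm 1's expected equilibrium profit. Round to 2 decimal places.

Type-c best response for Firm 2: q₂(c) = (111 − c)/4 − q₁/2.
Firm 1 maximizes expected profit; its first-order condition is 111 − 4q₁ − 2E[q₂] − 20 = 0.
Substituting E[q₂] and solving: E[c₂] = 29.125, so q₁ = (111 − 2·20 + 29.125)/6 = 16.6875.
E[P] = 111 − 2·(q₁ + E[q₂]) = 53.375; Firm 1's expected profit = (E[P] − 20)·q₁ = (53.375 − 20)·16.6875 = 556.945.

556.95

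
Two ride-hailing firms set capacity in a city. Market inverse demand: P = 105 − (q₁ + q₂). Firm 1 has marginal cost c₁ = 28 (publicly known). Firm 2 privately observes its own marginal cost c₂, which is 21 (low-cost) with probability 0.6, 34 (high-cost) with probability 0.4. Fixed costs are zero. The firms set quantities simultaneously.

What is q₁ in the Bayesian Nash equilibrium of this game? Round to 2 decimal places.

25.07

Type-c best response for Firm 2: q₂(c) = (105 − c)/2 − q₁/2.
Firm 1 maximizes expected profit; its first-order condition is 105 − 2q₁ − E[q₂] − 28 = 0.
Substituting E[q₂] and solving: E[c₂] = 26.2, so q₁ = (105 − 2·28 + 26.2)/3 = 25.0667.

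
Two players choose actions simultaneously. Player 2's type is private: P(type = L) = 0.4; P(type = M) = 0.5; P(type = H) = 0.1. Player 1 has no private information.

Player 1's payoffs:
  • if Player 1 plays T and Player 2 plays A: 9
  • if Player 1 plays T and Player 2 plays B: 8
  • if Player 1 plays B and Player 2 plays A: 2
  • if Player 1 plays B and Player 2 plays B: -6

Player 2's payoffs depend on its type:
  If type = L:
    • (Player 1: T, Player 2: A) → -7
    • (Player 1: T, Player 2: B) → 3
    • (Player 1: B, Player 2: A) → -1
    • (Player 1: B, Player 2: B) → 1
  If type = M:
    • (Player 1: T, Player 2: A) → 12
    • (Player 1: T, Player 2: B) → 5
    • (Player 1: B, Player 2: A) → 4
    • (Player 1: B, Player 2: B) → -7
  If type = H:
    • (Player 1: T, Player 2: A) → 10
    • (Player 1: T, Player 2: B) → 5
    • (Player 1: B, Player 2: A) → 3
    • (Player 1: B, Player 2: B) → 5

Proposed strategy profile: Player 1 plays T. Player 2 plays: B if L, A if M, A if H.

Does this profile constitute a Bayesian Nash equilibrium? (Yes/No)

Player 1 plays T: E[T] = 0.4·(8) + 0.5·(9) + 0.1·(9) = 8.6; E[B] = -1.2. Best-responding. ✓
Player 2 (type L), facing T: A gives -7, B gives 3. Proposed B is best. ✓
Player 2 (type M), facing T: A gives 12, B gives 5. Proposed A is best. ✓
Player 2 (type H), facing T: A gives 10, B gives 5. Proposed A is best. ✓

Yes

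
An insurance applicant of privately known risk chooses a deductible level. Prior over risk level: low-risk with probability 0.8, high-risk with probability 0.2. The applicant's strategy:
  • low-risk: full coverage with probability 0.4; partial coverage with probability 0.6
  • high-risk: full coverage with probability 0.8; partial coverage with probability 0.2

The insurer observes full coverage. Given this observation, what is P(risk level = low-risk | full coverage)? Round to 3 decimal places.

Apply Bayes' rule using the sender's strategy as the likelihood.
P(full coverage) = 0.8·0.4 + 0.2·0.8 = 0.48
P(low-risk | full coverage) = (0.8·0.4) / 0.48 = 0.32 / 0.48 = 0.666667

0.667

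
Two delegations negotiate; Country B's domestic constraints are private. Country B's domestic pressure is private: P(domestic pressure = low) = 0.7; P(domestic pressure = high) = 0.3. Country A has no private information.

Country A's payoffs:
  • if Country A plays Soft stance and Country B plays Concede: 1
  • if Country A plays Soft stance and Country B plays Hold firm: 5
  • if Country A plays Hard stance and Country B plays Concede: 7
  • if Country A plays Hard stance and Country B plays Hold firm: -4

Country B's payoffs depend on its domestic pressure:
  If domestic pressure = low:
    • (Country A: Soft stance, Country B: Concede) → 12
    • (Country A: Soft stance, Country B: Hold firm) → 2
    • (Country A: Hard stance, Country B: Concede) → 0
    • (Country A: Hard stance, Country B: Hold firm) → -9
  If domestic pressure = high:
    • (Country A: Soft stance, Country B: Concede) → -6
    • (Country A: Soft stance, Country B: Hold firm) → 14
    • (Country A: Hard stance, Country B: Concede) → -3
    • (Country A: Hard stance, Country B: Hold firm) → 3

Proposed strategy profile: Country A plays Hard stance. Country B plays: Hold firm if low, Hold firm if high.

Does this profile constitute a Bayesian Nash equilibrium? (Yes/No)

A profile is a BNE iff every type of every player is best-responding given beliefs about the other side.
Country A plays Hard stance: E[Hard stance] = 0.7·(-4) + 0.3·(-4) = -4; E[Soft stance] = 5. Not best-responding. ✗
Country B (domestic pressure low), facing Hard stance: Concede gives 0, Hold firm gives -9. Proposed Hold firm is not best — profitable deviation exists. ✗
Country B (domestic pressure high), facing Hard stance: Concede gives -3, Hold firm gives 3. Proposed Hold firm is best. ✓

No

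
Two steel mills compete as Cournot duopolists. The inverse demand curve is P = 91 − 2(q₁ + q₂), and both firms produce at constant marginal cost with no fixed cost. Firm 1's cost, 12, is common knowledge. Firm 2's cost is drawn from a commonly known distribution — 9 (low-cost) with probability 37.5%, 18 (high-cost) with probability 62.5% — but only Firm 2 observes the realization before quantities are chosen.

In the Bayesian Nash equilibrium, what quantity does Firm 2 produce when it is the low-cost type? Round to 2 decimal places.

13.70

Each type of Firm 2 best-responds to q₁; Firm 1 best-responds to the expected q₂ over Firm 2's types.
Firm 2 with cost c maximizes (91 − 2(q₁+q₂) − c)·q₂, giving q₂(c) = (91 − c − 2q₁)/4.
E[c₂] = 0.375·9 + 0.625·18 = 14.625
Firm 1's FOC against E[q₂] yields q₁ = (91 − 2·12 + E[c₂])/6 = (91 − 24 + 14.625)/6 = 13.6042.
q₂(low-cost) = (91 − 9 − 2·13.6042)/4 = 13.6979.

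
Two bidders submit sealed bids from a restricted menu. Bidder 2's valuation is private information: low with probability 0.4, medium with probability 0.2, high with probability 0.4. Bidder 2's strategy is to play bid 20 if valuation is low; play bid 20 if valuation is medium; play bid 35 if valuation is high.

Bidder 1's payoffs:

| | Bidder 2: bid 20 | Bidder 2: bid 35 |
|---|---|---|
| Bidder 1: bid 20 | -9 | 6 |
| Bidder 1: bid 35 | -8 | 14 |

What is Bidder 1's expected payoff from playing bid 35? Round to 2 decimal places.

0.80

Take the expectation over Bidder 2's valuation, weighting each type's action by its prior probability.
E[bid 35] = 0.4·(-8) + 0.2·(-8) + 0.4·14 = (-3.2) + (-1.6) + 5.6 = 0.8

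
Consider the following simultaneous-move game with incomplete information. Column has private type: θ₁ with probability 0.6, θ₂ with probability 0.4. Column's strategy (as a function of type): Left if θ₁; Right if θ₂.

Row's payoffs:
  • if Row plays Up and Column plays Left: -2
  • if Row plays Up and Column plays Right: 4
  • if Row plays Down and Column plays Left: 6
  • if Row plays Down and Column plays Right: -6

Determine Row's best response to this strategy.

E[Up] = 0.6·(-2) + 0.4·(4) = 0.4
E[Down] = 0.6·(6) + 0.4·(-6) = 1.2
Best response: Down (1.2 is the largest).

Down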